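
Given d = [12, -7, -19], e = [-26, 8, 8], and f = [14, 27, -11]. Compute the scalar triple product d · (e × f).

13036

e × f:
i: 8·(-11) - 8·27 = -88 - 216 = -304
j: 8·14 - (-26)·(-11) = 112 - 286 = -174
k: (-26)·27 - 8·14 = -702 - 112 = -814
e × f = (-304, -174, -814)
d · (e × f) = 12·(-304) + (-7)·(-174) + (-19)·(-814) = -3648 + 1218 + 15466 = 13036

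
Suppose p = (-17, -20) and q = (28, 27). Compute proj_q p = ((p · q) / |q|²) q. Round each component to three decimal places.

p · q = (-17)·28 + (-20)·27 = -476 - 540 = -1016
|q|² = 784 + 729 = 1513
proj_q p = (-1016/1513) · (28, 27) ≈ (-18.802, -18.131)

(-18.802, -18.131)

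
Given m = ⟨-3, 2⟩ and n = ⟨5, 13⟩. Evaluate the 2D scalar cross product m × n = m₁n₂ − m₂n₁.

(-3)·13 - 2·5 = -39 - 10 = -49

-49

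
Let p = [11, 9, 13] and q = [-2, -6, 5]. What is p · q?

-11

p · q = 11·(-2) + 9·(-6) + 13·5 = -22 - 54 + 65 = -11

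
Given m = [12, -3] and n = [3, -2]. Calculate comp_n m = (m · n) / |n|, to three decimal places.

11.649

m · n = 12·3 + (-3)·(-2) = 36 + 6 = 42
|n| = √(9 + 4) = √13 ≈ 3.6056
comp_n m = 42 / √13 ≈ 11.649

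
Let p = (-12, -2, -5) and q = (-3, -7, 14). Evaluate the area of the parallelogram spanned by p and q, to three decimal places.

208.667

i: (-2)·14 - (-5)·(-7) = -28 - 35 = -63
j: (-5)·(-3) - (-12)·14 = 15 - (-168) = 183
k: (-12)·(-7) - (-2)·(-3) = 84 - 6 = 78
p × q = (-63, 183, 78)
|p × q| = √((-63)² + 183² + 78²) = √43542 ≈ 208.6672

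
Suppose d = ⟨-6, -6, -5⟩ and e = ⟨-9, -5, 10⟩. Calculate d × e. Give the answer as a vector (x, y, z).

(-85, 105, -24)

i: (-6)·10 - (-5)·(-5) = -60 - 25 = -85
j: (-5)·(-9) - (-6)·10 = 45 - (-60) = 105
k: (-6)·(-5) - (-6)·(-9) = 30 - 54 = -24
d × e = (-85, 105, -24)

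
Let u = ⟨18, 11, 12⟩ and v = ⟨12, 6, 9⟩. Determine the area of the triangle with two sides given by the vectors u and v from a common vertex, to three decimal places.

i: 11·9 - 12·6 = 99 - 72 = 27
j: 12·12 - 18·9 = 144 - 162 = -18
k: 18·6 - 11·12 = 108 - 132 = -24
u × v = (27, -18, -24)
|u × v| = √(27² + (-18)² + (-24)²) = √1629 ≈ 40.3609
area = ½ · 40.3609 ≈ 20.180

20.180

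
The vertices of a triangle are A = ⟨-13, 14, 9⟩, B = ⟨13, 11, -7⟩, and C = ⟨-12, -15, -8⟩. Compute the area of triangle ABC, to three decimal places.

478.551

AB = (26, -3, -16),  AC = (1, -29, -17)
i: (-3)·(-17) - (-16)·(-29) = 51 - 464 = -413
j: (-16)·1 - 26·(-17) = -16 - (-442) = 426
k: 26·(-29) - (-3)·1 = -754 - (-3) = -751
AB × AC = (-413, 426, -751)
|AB × AC| = √916046 ≈ 957.1029
area = ½ · 957.1029 ≈ 478.551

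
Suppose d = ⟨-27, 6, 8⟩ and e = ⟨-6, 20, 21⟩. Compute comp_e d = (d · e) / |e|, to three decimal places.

15.195

d · e = (-27)·(-6) + 6·20 + 8·21 = 162 + 120 + 168 = 450
|e| = √(36 + 400 + 441) = √877 ≈ 29.6142
comp_e d = 450 / √877 ≈ 15.195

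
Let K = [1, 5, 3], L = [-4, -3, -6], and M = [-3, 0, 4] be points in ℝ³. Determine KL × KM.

(-53, 41, -7)

KL = (-5, -8, -9)
KM = (-4, -5, 1)
i: (-8)·1 - (-9)·(-5) = -8 - 45 = -53
j: (-9)·(-4) - (-5)·1 = 36 - (-5) = 41
k: (-5)·(-5) - (-8)·(-4) = 25 - 32 = -7
KL × KM = (-53, 41, -7)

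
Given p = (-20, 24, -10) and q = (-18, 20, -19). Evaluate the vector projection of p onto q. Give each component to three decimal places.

p · q = (-20)·(-18) + 24·20 + (-10)·(-19) = 360 + 480 + 190 = 1030
|q|² = 324 + 400 + 361 = 1085
proj_q p = (1030/1085) · (-18, 20, -19) ≈ (-17.088, 18.986, -18.037)

(-17.088, 18.986, -18.037)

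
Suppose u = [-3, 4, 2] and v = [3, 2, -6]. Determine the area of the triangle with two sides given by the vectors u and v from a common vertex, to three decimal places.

17.692

i: 4·(-6) - 2·2 = -24 - 4 = -28
j: 2·3 - (-3)·(-6) = 6 - 18 = -12
k: (-3)·2 - 4·3 = -6 - 12 = -18
u × v = (-28, -12, -18)
|u × v| = √((-28)² + (-12)² + (-18)²) = √1252 ≈ 35.3836
area = ½ · 35.3836 ≈ 17.692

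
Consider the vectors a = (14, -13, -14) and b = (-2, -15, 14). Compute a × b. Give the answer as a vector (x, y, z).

i: (-13)·14 - (-14)·(-15) = -182 - 210 = -392
j: (-14)·(-2) - 14·14 = 28 - 196 = -168
k: 14·(-15) - (-13)·(-2) = -210 - 26 = -236
a × b = (-392, -168, -236)

(-392, -168, -236)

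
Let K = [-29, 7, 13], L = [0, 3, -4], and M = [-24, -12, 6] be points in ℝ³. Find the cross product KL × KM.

KL = (29, -4, -17)
KM = (5, -19, -7)
i: (-4)·(-7) - (-17)·(-19) = 28 - 323 = -295
j: (-17)·5 - 29·(-7) = -85 - (-203) = 118
k: 29·(-19) - (-4)·5 = -551 - (-20) = -531
KL × KM = (-295, 118, -531)

(-295, 118, -531)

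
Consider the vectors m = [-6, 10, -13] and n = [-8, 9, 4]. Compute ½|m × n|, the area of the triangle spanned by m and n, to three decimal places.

102.114

i: 10·4 - (-13)·9 = 40 - (-117) = 157
j: (-13)·(-8) - (-6)·4 = 104 - (-24) = 128
k: (-6)·9 - 10·(-8) = -54 - (-80) = 26
m × n = (157, 128, 26)
|m × n| = √(157² + 128² + 26²) = √41709 ≈ 204.2278
area = ½ · 204.2278 ≈ 102.114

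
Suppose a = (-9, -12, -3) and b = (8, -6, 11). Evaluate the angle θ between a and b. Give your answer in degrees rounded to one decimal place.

a · b = (-9)·8 + (-12)·(-6) + (-3)·11 = -72 + 72 - 33 = -33
|a|² = 81 + 144 + 9 = 234,  |a| = √234 ≈ 15.297059
|b|² = 64 + 36 + 121 = 221,  |b| = √221 ≈ 14.866069
cos θ = -33 / (15.297059 · 14.866069) ≈ -0.14511
θ = arccos(-0.14511) ≈ 98.3°

98.3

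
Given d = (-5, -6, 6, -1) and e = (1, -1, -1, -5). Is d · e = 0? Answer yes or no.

d · e = (-5)·1 + (-6)·(-1) + 6·(-1) + (-1)·(-5) = -5 + 6 - 6 + 5 = 0
Zero, so the vectors are orthogonal.

yes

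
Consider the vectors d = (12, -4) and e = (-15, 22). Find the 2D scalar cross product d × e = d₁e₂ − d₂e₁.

12·22 - (-4)·(-15) = 264 - 60 = 204

204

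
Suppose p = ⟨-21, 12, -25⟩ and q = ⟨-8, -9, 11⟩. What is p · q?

-215

p · q = (-21)·(-8) + 12·(-9) + (-25)·11 = 168 - 108 - 275 = -215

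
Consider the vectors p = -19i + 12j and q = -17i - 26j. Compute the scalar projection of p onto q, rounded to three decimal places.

0.354

p · q = (-19)·(-17) + 12·(-26) = 323 - 312 = 11
|q| = √(289 + 676) = √965 ≈ 31.0644
comp_q p = 11 / √965 ≈ 0.354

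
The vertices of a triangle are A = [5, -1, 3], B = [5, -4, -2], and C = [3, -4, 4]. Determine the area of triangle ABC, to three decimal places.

AB = (0, -3, -5),  AC = (-2, -3, 1)
i: (-3)·1 - (-5)·(-3) = -3 - 15 = -18
j: (-5)·(-2) - 0·1 = 10 - 0 = 10
k: 0·(-3) - (-3)·(-2) = 0 - 6 = -6
AB × AC = (-18, 10, -6)
|AB × AC| = √460 ≈ 21.4476
area = ½ · 21.4476 ≈ 10.724

10.724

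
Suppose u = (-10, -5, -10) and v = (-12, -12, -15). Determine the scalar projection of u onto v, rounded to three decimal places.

u · v = (-10)·(-12) + (-5)·(-12) + (-10)·(-15) = 120 + 60 + 150 = 330
|v| = √(144 + 144 + 225) = √513 ≈ 22.6495
comp_v u = 330 / √513 ≈ 14.570

14.570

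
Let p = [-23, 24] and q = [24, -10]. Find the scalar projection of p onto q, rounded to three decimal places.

-30.462

p · q = (-23)·24 + 24·(-10) = -552 - 240 = -792
|q| = √(576 + 100) = √676 ≈ 26.0000
comp_q p = -792 / √676 ≈ -30.462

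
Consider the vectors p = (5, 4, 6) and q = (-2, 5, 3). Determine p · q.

p · q = 5·(-2) + 4·5 + 6·3 = -10 + 20 + 18 = 28

28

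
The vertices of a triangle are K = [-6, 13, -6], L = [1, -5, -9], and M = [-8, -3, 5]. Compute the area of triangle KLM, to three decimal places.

KL = (7, -18, -3),  KM = (-2, -16, 11)
i: (-18)·11 - (-3)·(-16) = -198 - 48 = -246
j: (-3)·(-2) - 7·11 = 6 - 77 = -71
k: 7·(-16) - (-18)·(-2) = -112 - 36 = -148
KL × KM = (-246, -71, -148)
|KL × KM| = √87461 ≈ 295.7381
area = ½ · 295.7381 ≈ 147.869

147.869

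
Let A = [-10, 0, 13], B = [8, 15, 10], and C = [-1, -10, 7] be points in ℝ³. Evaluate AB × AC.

(-120, 81, -315)

AB = (18, 15, -3)
AC = (9, -10, -6)
i: 15·(-6) - (-3)·(-10) = -90 - 30 = -120
j: (-3)·9 - 18·(-6) = -27 - (-108) = 81
k: 18·(-10) - 15·9 = -180 - 135 = -315
AB × AC = (-120, 81, -315)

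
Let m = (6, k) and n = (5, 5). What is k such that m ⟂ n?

m · n = 6·5 + k·5 = 30 + 5k
Set equal to 0: 5k = -30, so k = -6.

-6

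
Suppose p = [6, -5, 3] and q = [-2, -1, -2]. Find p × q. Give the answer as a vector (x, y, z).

i: (-5)·(-2) - 3·(-1) = 10 - (-3) = 13
j: 3·(-2) - 6·(-2) = -6 - (-12) = 6
k: 6·(-1) - (-5)·(-2) = -6 - 10 = -16
p × q = (13, 6, -16)

(13, 6, -16)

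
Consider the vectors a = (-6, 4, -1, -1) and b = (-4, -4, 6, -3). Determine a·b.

a · b = (-6)·(-4) + 4·(-4) + (-1)·6 + (-1)·(-3) = 24 - 16 - 6 + 3 = 5

5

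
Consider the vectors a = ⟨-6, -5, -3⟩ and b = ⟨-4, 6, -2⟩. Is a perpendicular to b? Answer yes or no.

yes

a · b = (-6)·(-4) + (-5)·6 + (-3)·(-2) = 24 - 30 + 6 = 0
Zero, so the vectors are orthogonal.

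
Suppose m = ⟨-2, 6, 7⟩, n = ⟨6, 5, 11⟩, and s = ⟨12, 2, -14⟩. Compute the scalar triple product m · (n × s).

n × s:
i: 5·(-14) - 11·2 = -70 - 22 = -92
j: 11·12 - 6·(-14) = 132 - (-84) = 216
k: 6·2 - 5·12 = 12 - 60 = -48
n × s = (-92, 216, -48)
m · (n × s) = (-2)·(-92) + 6·216 + 7·(-48) = 184 + 1296 - 336 = 1144

1144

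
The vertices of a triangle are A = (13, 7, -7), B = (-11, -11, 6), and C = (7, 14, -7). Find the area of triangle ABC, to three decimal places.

AB = (-24, -18, 13),  AC = (-6, 7, 0)
i: (-18)·0 - 13·7 = 0 - 91 = -91
j: 13·(-6) - (-24)·0 = -78 - 0 = -78
k: (-24)·7 - (-18)·(-6) = -168 - 108 = -276
AB × AC = (-91, -78, -276)
|AB × AC| = √90541 ≈ 300.9003
area = ½ · 300.9003 ≈ 150.450

150.450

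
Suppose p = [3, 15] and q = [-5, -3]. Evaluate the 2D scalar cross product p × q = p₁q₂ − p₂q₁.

66

3·(-3) - 15·(-5) = -9 - (-75) = 66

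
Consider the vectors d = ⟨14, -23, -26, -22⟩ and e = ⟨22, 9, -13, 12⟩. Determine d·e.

d · e = 14·22 + (-23)·9 + (-26)·(-13) + (-22)·12 = 308 - 207 + 338 - 264 = 175

175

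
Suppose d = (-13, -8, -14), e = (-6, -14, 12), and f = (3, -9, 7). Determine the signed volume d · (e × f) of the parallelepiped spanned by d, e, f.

-2098

e × f:
i: (-14)·7 - 12·(-9) = -98 - (-108) = 10
j: 12·3 - (-6)·7 = 36 - (-42) = 78
k: (-6)·(-9) - (-14)·3 = 54 - (-42) = 96
e × f = (10, 78, 96)
d · (e × f) = (-13)·10 + (-8)·78 + (-14)·96 = -130 - 624 - 1344 = -2098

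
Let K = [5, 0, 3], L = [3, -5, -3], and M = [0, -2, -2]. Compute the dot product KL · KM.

50

KL = L − K = (-2, -5, -6)
KM = M − K = (-5, -2, -5)
KL · KM = (-2)·(-5) + (-5)·(-2) + (-6)·(-5) = 10 + 10 + 30 = 50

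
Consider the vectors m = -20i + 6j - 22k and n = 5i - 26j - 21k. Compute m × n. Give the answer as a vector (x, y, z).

(-698, -530, 490)

i: 6·(-21) - (-22)·(-26) = -126 - 572 = -698
j: (-22)·5 - (-20)·(-21) = -110 - 420 = -530
k: (-20)·(-26) - 6·5 = 520 - 30 = 490
m × n = (-698, -530, 490)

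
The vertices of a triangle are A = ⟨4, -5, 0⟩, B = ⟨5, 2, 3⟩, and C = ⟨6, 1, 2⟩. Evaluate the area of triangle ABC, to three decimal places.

4.899

AB = (1, 7, 3),  AC = (2, 6, 2)
i: 7·2 - 3·6 = 14 - 18 = -4
j: 3·2 - 1·2 = 6 - 2 = 4
k: 1·6 - 7·2 = 6 - 14 = -8
AB × AC = (-4, 4, -8)
|AB × AC| = √96 ≈ 9.7980
area = ½ · 9.7980 ≈ 4.899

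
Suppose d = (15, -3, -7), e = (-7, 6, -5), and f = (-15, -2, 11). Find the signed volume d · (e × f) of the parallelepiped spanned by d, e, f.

e × f:
i: 6·11 - (-5)·(-2) = 66 - 10 = 56
j: (-5)·(-15) - (-7)·11 = 75 - (-77) = 152
k: (-7)·(-2) - 6·(-15) = 14 - (-90) = 104
e × f = (56, 152, 104)
d · (e × f) = 15·56 + (-3)·152 + (-7)·104 = 840 - 456 - 728 = -344

-344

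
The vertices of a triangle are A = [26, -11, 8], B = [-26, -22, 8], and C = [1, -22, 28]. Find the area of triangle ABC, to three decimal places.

AB = (-52, -11, 0),  AC = (-25, -11, 20)
i: (-11)·20 - 0·(-11) = -220 - 0 = -220
j: 0·(-25) - (-52)·20 = 0 - (-1040) = 1040
k: (-52)·(-11) - (-11)·(-25) = 572 - 275 = 297
AB × AC = (-220, 1040, 297)
|AB × AC| = √1218209 ≈ 1103.7251
area = ½ · 1103.7251 ≈ 551.863

551.863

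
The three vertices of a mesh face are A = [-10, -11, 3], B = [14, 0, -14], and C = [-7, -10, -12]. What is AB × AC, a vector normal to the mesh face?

AB = (24, 11, -17)
AC = (3, 1, -15)
i: 11·(-15) - (-17)·1 = -165 - (-17) = -148
j: (-17)·3 - 24·(-15) = -51 - (-360) = 309
k: 24·1 - 11·3 = 24 - 33 = -9
AB × AC = (-148, 309, -9)

(-148, 309, -9)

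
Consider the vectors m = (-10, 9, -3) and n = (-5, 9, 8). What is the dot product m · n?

m · n = (-10)·(-5) + 9·9 + (-3)·8 = 50 + 81 - 24 = 107

107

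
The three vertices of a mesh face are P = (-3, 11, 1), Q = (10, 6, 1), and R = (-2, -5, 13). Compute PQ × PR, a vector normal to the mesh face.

PQ = (13, -5, 0)
PR = (1, -16, 12)
i: (-5)·12 - 0·(-16) = -60 - 0 = -60
j: 0·1 - 13·12 = 0 - 156 = -156
k: 13·(-16) - (-5)·1 = -208 - (-5) = -203
PQ × PR = (-60, -156, -203)

(-60, -156, -203)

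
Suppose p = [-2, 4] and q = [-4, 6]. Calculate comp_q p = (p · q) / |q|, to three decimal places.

4.438

p · q = (-2)·(-4) + 4·6 = 8 + 24 = 32
|q| = √(16 + 36) = √52 ≈ 7.2111
comp_q p = 32 / √52 ≈ 4.438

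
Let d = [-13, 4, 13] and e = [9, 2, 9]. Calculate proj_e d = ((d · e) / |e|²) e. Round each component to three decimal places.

d · e = (-13)·9 + 4·2 + 13·9 = -117 + 8 + 117 = 8
|e|² = 81 + 4 + 81 = 166
proj_e d = (8/166) · (9, 2, 9) ≈ (0.434, 0.096, 0.434)

(0.434, 0.096, 0.434)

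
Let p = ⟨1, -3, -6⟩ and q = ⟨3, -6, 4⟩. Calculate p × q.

i: (-3)·4 - (-6)·(-6) = -12 - 36 = -48
j: (-6)·3 - 1·4 = -18 - 4 = -22
k: 1·(-6) - (-3)·3 = -6 - (-9) = 3
p × q = (-48, -22, 3)

(-48, -22, 3)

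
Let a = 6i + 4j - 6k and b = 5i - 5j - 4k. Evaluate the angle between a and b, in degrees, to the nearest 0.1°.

63.5

a · b = 6·5 + 4·(-5) + (-6)·(-4) = 30 - 20 + 24 = 34
|a|² = 36 + 16 + 36 = 88,  |a| = √88 ≈ 9.380832
|b|² = 25 + 25 + 16 = 66,  |b| = √66 ≈ 8.124038
cos θ = 34 / (9.380832 · 8.124038) ≈ 0.44613
θ = arccos(0.44613) ≈ 63.5°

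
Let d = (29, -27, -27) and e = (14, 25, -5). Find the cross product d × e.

(810, -233, 1103)

i: (-27)·(-5) - (-27)·25 = 135 - (-675) = 810
j: (-27)·14 - 29·(-5) = -378 - (-145) = -233
k: 29·25 - (-27)·14 = 725 - (-378) = 1103
d × e = (810, -233, 1103)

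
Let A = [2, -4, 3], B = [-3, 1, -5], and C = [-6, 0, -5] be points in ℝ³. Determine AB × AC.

AB = (-5, 5, -8)
AC = (-8, 4, -8)
i: 5·(-8) - (-8)·4 = -40 - (-32) = -8
j: (-8)·(-8) - (-5)·(-8) = 64 - 40 = 24
k: (-5)·4 - 5·(-8) = -20 - (-40) = 20
AB × AC = (-8, 24, 20)

(-8, 24, 20)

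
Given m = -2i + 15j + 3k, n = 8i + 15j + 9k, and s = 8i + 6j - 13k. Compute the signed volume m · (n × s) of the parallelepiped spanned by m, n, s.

n × s:
i: 15·(-13) - 9·6 = -195 - 54 = -249
j: 9·8 - 8·(-13) = 72 - (-104) = 176
k: 8·6 - 15·8 = 48 - 120 = -72
n × s = (-249, 176, -72)
m · (n × s) = (-2)·(-249) + 15·176 + 3·(-72) = 498 + 2640 - 216 = 2922

2922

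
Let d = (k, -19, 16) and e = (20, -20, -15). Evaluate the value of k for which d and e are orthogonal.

d · e = k·20 + (-19)·(-20) + 16·(-15) = 140 + 20k
Set equal to 0: 20k = -140, so k = -7.

-7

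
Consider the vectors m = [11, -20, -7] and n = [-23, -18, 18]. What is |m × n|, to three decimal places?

i: (-20)·18 - (-7)·(-18) = -360 - 126 = -486
j: (-7)·(-23) - 11·18 = 161 - 198 = -37
k: 11·(-18) - (-20)·(-23) = -198 - 460 = -658
m × n = (-486, -37, -658)
|m × n| = √((-486)² + (-37)² + (-658)²) = √670529 ≈ 818.8584

818.858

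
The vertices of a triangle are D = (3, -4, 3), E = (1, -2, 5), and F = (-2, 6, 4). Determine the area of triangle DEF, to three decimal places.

11.045

DE = (-2, 2, 2),  DF = (-5, 10, 1)
i: 2·1 - 2·10 = 2 - 20 = -18
j: 2·(-5) - (-2)·1 = -10 - (-2) = -8
k: (-2)·10 - 2·(-5) = -20 - (-10) = -10
DE × DF = (-18, -8, -10)
|DE × DF| = √488 ≈ 22.0907
area = ½ · 22.0907 ≈ 11.045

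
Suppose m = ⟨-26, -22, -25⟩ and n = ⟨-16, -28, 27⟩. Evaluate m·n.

m · n = (-26)·(-16) + (-22)·(-28) + (-25)·27 = 416 + 616 - 675 = 357

357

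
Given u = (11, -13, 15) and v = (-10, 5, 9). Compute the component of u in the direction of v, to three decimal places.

-2.787

u · v = 11·(-10) + (-13)·5 + 15·9 = -110 - 65 + 135 = -40
|v| = √(100 + 25 + 81) = √206 ≈ 14.3527
comp_v u = -40 / √206 ≈ -2.787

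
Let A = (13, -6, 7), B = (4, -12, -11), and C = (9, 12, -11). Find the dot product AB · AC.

AB = B − A = (-9, -6, -18)
AC = C − A = (-4, 18, -18)
AB · AC = (-9)·(-4) + (-6)·18 + (-18)·(-18) = 36 - 108 + 324 = 252

252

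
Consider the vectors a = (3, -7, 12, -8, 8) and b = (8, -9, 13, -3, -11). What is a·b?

a · b = 3·8 + (-7)·(-9) + 12·13 + (-8)·(-3) + 8·(-11) = 24 + 63 + 156 + 24 - 88 = 179

179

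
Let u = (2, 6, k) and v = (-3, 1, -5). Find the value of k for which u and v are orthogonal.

0

u · v = 2·(-3) + 6·1 + k·(-5) = 0 - 5k
Set equal to 0: -5k = 0, so k = 0.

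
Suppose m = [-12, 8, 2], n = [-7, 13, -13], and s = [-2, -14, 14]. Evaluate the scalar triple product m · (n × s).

n × s:
i: 13·14 - (-13)·(-14) = 182 - 182 = 0
j: (-13)·(-2) - (-7)·14 = 26 - (-98) = 124
k: (-7)·(-14) - 13·(-2) = 98 - (-26) = 124
n × s = (0, 124, 124)
m · (n × s) = (-12)·0 + 8·124 + 2·124 = 0 + 992 + 248 = 1240

1240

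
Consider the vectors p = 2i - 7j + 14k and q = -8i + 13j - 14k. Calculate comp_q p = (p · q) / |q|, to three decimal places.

p · q = 2·(-8) + (-7)·13 + 14·(-14) = -16 - 91 - 196 = -303
|q| = √(64 + 169 + 196) = √429 ≈ 20.7123
comp_q p = -303 / √429 ≈ -14.629

-14.629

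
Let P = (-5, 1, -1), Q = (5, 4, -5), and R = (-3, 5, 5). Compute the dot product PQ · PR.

8

PQ = Q − P = (10, 3, -4)
PR = R − P = (2, 4, 6)
PQ · PR = 10·2 + 3·4 + (-4)·6 = 20 + 12 - 24 = 8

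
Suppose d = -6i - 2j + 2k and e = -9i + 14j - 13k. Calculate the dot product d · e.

0

d · e = (-6)·(-9) + (-2)·14 + 2·(-13) = 54 - 28 - 26 = 0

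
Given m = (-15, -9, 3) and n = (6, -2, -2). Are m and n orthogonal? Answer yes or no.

m · n = (-15)·6 + (-9)·(-2) + 3·(-2) = -90 + 18 - 6 = -78
Nonzero, so the vectors are not orthogonal.

no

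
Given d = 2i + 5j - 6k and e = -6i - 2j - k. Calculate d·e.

d · e = 2·(-6) + 5·(-2) + (-6)·(-1) = -12 - 10 + 6 = -16

-16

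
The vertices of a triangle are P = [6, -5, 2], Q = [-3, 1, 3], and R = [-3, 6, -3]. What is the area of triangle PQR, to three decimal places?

40.688

PQ = (-9, 6, 1),  PR = (-9, 11, -5)
i: 6·(-5) - 1·11 = -30 - 11 = -41
j: 1·(-9) - (-9)·(-5) = -9 - 45 = -54
k: (-9)·11 - 6·(-9) = -99 - (-54) = -45
PQ × PR = (-41, -54, -45)
|PQ × PR| = √6622 ≈ 81.3757
area = ½ · 81.3757 ≈ 40.688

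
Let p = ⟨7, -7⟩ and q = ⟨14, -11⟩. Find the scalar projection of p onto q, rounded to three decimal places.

p · q = 7·14 + (-7)·(-11) = 98 + 77 = 175
|q| = √(196 + 121) = √317 ≈ 17.8045
comp_q p = 175 / √317 ≈ 9.829

9.829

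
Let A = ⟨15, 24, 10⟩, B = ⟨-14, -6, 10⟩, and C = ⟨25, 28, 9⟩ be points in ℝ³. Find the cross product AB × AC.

AB = (-29, -30, 0)
AC = (10, 4, -1)
i: (-30)·(-1) - 0·4 = 30 - 0 = 30
j: 0·10 - (-29)·(-1) = 0 - 29 = -29
k: (-29)·4 - (-30)·10 = -116 - (-300) = 184
AB × AC = (30, -29, 184)

(30, -29, 184)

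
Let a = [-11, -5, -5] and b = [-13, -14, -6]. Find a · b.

a · b = (-11)·(-13) + (-5)·(-14) + (-5)·(-6) = 143 + 70 + 30 = 243

243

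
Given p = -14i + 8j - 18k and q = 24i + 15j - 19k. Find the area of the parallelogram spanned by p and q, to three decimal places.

i: 8·(-19) - (-18)·15 = -152 - (-270) = 118
j: (-18)·24 - (-14)·(-19) = -432 - 266 = -698
k: (-14)·15 - 8·24 = -210 - 192 = -402
p × q = (118, -698, -402)
|p × q| = √(118² + (-698)² + (-402)²) = √662732 ≈ 814.0835

814.084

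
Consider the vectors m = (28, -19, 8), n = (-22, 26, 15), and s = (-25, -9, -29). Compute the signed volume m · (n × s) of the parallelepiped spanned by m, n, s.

n × s:
i: 26·(-29) - 15·(-9) = -754 - (-135) = -619
j: 15·(-25) - (-22)·(-29) = -375 - 638 = -1013
k: (-22)·(-9) - 26·(-25) = 198 - (-650) = 848
n × s = (-619, -1013, 848)
m · (n × s) = 28·(-619) + (-19)·(-1013) + 8·848 = -17332 + 19247 + 6784 = 8699

8699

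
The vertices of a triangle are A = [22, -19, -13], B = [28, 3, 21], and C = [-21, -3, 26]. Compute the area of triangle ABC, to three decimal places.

1007.568

AB = (6, 22, 34),  AC = (-43, 16, 39)
i: 22·39 - 34·16 = 858 - 544 = 314
j: 34·(-43) - 6·39 = -1462 - 234 = -1696
k: 6·16 - 22·(-43) = 96 - (-946) = 1042
AB × AC = (314, -1696, 1042)
|AB × AC| = √4060776 ≈ 2015.1367
area = ½ · 2015.1367 ≈ 1007.568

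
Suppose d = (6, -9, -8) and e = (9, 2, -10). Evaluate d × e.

(106, -12, 93)

i: (-9)·(-10) - (-8)·2 = 90 - (-16) = 106
j: (-8)·9 - 6·(-10) = -72 - (-60) = -12
k: 6·2 - (-9)·9 = 12 - (-81) = 93
d × e = (106, -12, 93)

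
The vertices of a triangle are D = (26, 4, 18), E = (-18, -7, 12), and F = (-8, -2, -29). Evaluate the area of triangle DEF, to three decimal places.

DE = (-44, -11, -6),  DF = (-34, -6, -47)
i: (-11)·(-47) - (-6)·(-6) = 517 - 36 = 481
j: (-6)·(-34) - (-44)·(-47) = 204 - 2068 = -1864
k: (-44)·(-6) - (-11)·(-34) = 264 - 374 = -110
DE × DF = (481, -1864, -110)
|DE × DF| = √3717957 ≈ 1928.2005
area = ½ · 1928.2005 ≈ 964.100

964.100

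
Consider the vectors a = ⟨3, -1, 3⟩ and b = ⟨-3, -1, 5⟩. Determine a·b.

7

a · b = 3·(-3) + (-1)·(-1) + 3·5 = -9 + 1 + 15 = 7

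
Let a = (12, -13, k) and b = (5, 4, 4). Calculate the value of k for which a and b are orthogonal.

a · b = 12·5 + (-13)·4 + k·4 = 8 + 4k
Set equal to 0: 4k = -8, so k = -2.

-2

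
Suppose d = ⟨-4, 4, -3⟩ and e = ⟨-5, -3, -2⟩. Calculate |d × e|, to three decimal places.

i: 4·(-2) - (-3)·(-3) = -8 - 9 = -17
j: (-3)·(-5) - (-4)·(-2) = 15 - 8 = 7
k: (-4)·(-3) - 4·(-5) = 12 - (-20) = 32
d × e = (-17, 7, 32)
|d × e| = √((-17)² + 7² + 32²) = √1362 ≈ 36.9053

36.905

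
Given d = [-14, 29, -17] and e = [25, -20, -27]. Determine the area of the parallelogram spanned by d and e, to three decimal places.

i: 29·(-27) - (-17)·(-20) = -783 - 340 = -1123
j: (-17)·25 - (-14)·(-27) = -425 - 378 = -803
k: (-14)·(-20) - 29·25 = 280 - 725 = -445
d × e = (-1123, -803, -445)
|d × e| = √((-1123)² + (-803)² + (-445)²) = √2103963 ≈ 1450.5044

1450.504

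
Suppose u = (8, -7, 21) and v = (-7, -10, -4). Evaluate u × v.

i: (-7)·(-4) - 21·(-10) = 28 - (-210) = 238
j: 21·(-7) - 8·(-4) = -147 - (-32) = -115
k: 8·(-10) - (-7)·(-7) = -80 - 49 = -129
u × v = (238, -115, -129)

(238, -115, -129)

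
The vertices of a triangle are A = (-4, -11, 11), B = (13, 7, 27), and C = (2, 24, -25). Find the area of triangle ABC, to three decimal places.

AB = (17, 18, 16),  AC = (6, 35, -36)
i: 18·(-36) - 16·35 = -648 - 560 = -1208
j: 16·6 - 17·(-36) = 96 - (-612) = 708
k: 17·35 - 18·6 = 595 - 108 = 487
AB × AC = (-1208, 708, 487)
|AB × AC| = √2197697 ≈ 1482.4632
area = ½ · 1482.4632 ≈ 741.232

741.232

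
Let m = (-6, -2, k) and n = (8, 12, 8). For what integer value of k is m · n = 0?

m · n = (-6)·8 + (-2)·12 + k·8 = -72 + 8k
Set equal to 0: 8k = 72, so k = 9.

9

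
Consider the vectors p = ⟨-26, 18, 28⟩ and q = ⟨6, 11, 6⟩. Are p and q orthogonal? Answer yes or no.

no

p · q = (-26)·6 + 18·11 + 28·6 = -156 + 198 + 168 = 210
Nonzero, so the vectors are not orthogonal.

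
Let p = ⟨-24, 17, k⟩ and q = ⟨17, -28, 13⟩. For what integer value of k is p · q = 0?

p · q = (-24)·17 + 17·(-28) + k·13 = -884 + 13k
Set equal to 0: 13k = 884, so k = 68.

68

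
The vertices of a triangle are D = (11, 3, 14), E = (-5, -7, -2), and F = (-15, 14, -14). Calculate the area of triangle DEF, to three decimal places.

315.854

DE = (-16, -10, -16),  DF = (-26, 11, -28)
i: (-10)·(-28) - (-16)·11 = 280 - (-176) = 456
j: (-16)·(-26) - (-16)·(-28) = 416 - 448 = -32
k: (-16)·11 - (-10)·(-26) = -176 - 260 = -436
DE × DF = (456, -32, -436)
|DE × DF| = √399056 ≈ 631.7088
area = ½ · 631.7088 ≈ 315.854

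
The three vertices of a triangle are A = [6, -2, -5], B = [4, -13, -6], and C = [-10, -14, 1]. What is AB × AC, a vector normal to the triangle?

AB = (-2, -11, -1)
AC = (-16, -12, 6)
i: (-11)·6 - (-1)·(-12) = -66 - 12 = -78
j: (-1)·(-16) - (-2)·6 = 16 - (-12) = 28
k: (-2)·(-12) - (-11)·(-16) = 24 - 176 = -152
AB × AC = (-78, 28, -152)

(-78, 28, -152)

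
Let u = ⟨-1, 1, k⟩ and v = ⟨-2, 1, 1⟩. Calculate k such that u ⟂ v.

-3

u · v = (-1)·(-2) + 1·1 + k·1 = 3 + 1k
Set equal to 0: 1k = -3, so k = -3.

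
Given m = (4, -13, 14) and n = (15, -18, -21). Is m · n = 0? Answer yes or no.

yes

m · n = 4·15 + (-13)·(-18) + 14·(-21) = 60 + 234 - 294 = 0
Zero, so the vectors are orthogonal.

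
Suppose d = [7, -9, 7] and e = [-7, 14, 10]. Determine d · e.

-105

d · e = 7·(-7) + (-9)·14 + 7·10 = -49 - 126 + 70 = -105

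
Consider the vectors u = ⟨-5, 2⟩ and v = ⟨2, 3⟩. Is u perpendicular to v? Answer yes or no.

u · v = (-5)·2 + 2·3 = -10 + 6 = -4
Nonzero, so the vectors are not orthogonal.

no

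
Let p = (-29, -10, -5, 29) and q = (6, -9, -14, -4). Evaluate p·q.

-130

p · q = (-29)·6 + (-10)·(-9) + (-5)·(-14) + 29·(-4) = -174 + 90 + 70 - 116 = -130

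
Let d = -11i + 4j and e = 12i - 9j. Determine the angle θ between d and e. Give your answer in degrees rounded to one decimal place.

163.1

d · e = (-11)·12 + 4·(-9) = -132 - 36 = -168
|d|² = 121 + 16 = 137,  |d| = √137 ≈ 11.704700
|e|² = 144 + 81 = 225,  |e| = √225 ≈ 15.000000
cos θ = -168 / (11.704700 · 15.000000) ≈ -0.95688
θ = arccos(-0.95688) ≈ 163.1°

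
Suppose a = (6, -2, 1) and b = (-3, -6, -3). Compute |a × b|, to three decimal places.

46.184

i: (-2)·(-3) - 1·(-6) = 6 - (-6) = 12
j: 1·(-3) - 6·(-3) = -3 - (-18) = 15
k: 6·(-6) - (-2)·(-3) = -36 - 6 = -42
a × b = (12, 15, -42)
|a × b| = √(12² + 15² + (-42)²) = √2133 ≈ 46.1844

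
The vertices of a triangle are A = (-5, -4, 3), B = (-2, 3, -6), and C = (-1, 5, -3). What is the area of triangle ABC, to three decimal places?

21.483

AB = (3, 7, -9),  AC = (4, 9, -6)
i: 7·(-6) - (-9)·9 = -42 - (-81) = 39
j: (-9)·4 - 3·(-6) = -36 - (-18) = -18
k: 3·9 - 7·4 = 27 - 28 = -1
AB × AC = (39, -18, -1)
|AB × AC| = √1846 ≈ 42.9651
area = ½ · 42.9651 ≈ 21.483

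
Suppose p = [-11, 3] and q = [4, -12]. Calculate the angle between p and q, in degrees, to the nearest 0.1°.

p · q = (-11)·4 + 3·(-12) = -44 - 36 = -80
|p|² = 121 + 9 = 130,  |p| = √130 ≈ 11.401754
|q|² = 16 + 144 = 160,  |q| = √160 ≈ 12.649111
cos θ = -80 / (11.401754 · 12.649111) ≈ -0.55470
θ = arccos(-0.55470) ≈ 123.7°

123.7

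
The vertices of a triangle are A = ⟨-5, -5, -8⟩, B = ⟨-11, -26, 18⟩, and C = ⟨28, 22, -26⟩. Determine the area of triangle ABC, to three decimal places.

487.195

AB = (-6, -21, 26),  AC = (33, 27, -18)
i: (-21)·(-18) - 26·27 = 378 - 702 = -324
j: 26·33 - (-6)·(-18) = 858 - 108 = 750
k: (-6)·27 - (-21)·33 = -162 - (-693) = 531
AB × AC = (-324, 750, 531)
|AB × AC| = √949437 ≈ 974.3906
area = ½ · 974.3906 ≈ 487.195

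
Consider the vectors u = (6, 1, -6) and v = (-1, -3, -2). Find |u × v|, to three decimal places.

31.828

i: 1·(-2) - (-6)·(-3) = -2 - 18 = -20
j: (-6)·(-1) - 6·(-2) = 6 - (-12) = 18
k: 6·(-3) - 1·(-1) = -18 - (-1) = -17
u × v = (-20, 18, -17)
|u × v| = √((-20)² + 18² + (-17)²) = √1013 ≈ 31.8277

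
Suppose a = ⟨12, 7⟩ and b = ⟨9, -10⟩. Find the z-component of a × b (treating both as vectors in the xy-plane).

12·(-10) - 7·9 = -120 - 63 = -183

-183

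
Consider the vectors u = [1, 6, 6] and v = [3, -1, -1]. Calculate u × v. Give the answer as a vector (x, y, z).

(0, 19, -19)

i: 6·(-1) - 6·(-1) = -6 - (-6) = 0
j: 6·3 - 1·(-1) = 18 - (-1) = 19
k: 1·(-1) - 6·3 = -1 - 18 = -19
u × v = (0, 19, -19)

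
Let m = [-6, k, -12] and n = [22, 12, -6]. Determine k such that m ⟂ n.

m · n = (-6)·22 + k·12 + (-12)·(-6) = -60 + 12k
Set equal to 0: 12k = 60, so k = 5.

5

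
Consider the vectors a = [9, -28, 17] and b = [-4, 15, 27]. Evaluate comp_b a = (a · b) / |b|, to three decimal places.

0.096

a · b = 9·(-4) + (-28)·15 + 17·27 = -36 - 420 + 459 = 3
|b| = √(16 + 225 + 729) = √970 ≈ 31.1448
comp_b a = 3 / √970 ≈ 0.096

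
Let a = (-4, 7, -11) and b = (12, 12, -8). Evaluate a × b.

(76, -164, -132)

i: 7·(-8) - (-11)·12 = -56 - (-132) = 76
j: (-11)·12 - (-4)·(-8) = -132 - 32 = -164
k: (-4)·12 - 7·12 = -48 - 84 = -132
a × b = (76, -164, -132)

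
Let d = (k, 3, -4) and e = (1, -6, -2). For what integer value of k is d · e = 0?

d · e = k·1 + 3·(-6) + (-4)·(-2) = -10 + 1k
Set equal to 0: 1k = 10, so k = 10.

10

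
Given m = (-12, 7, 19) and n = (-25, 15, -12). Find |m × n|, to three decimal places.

i: 7·(-12) - 19·15 = -84 - 285 = -369
j: 19·(-25) - (-12)·(-12) = -475 - 144 = -619
k: (-12)·15 - 7·(-25) = -180 - (-175) = -5
m × n = (-369, -619, -5)
|m × n| = √((-369)² + (-619)² + (-5)²) = √519347 ≈ 720.6573

720.657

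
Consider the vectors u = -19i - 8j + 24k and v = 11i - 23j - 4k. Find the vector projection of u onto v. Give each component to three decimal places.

(-1.998, 4.179, 0.727)

u · v = (-19)·11 + (-8)·(-23) + 24·(-4) = -209 + 184 - 96 = -121
|v|² = 121 + 529 + 16 = 666
proj_v u = (-121/666) · (11, -23, -4) ≈ (-1.998, 4.179, 0.727)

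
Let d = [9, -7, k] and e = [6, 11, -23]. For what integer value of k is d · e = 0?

d · e = 9·6 + (-7)·11 + k·(-23) = -23 - 23k
Set equal to 0: -23k = 23, so k = -1.

-1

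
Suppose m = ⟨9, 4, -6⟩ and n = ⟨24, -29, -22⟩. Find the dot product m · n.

232

m · n = 9·24 + 4·(-29) + (-6)·(-22) = 216 - 116 + 132 = 232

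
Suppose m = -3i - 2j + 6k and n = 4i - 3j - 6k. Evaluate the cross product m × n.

(30, 6, 17)

i: (-2)·(-6) - 6·(-3) = 12 - (-18) = 30
j: 6·4 - (-3)·(-6) = 24 - 18 = 6
k: (-3)·(-3) - (-2)·4 = 9 - (-8) = 17
m × n = (30, 6, 17)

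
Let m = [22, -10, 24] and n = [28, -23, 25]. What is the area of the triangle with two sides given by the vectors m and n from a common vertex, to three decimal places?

198.220

i: (-10)·25 - 24·(-23) = -250 - (-552) = 302
j: 24·28 - 22·25 = 672 - 550 = 122
k: 22·(-23) - (-10)·28 = -506 - (-280) = -226
m × n = (302, 122, -226)
|m × n| = √(302² + 122² + (-226)²) = √157164 ≈ 396.4392
area = ½ · 396.4392 ≈ 198.220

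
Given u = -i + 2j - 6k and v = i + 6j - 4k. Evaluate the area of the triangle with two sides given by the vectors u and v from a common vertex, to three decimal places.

15.395

i: 2·(-4) - (-6)·6 = -8 - (-36) = 28
j: (-6)·1 - (-1)·(-4) = -6 - 4 = -10
k: (-1)·6 - 2·1 = -6 - 2 = -8
u × v = (28, -10, -8)
|u × v| = √(28² + (-10)² + (-8)²) = √948 ≈ 30.7896
area = ½ · 30.7896 ≈ 15.395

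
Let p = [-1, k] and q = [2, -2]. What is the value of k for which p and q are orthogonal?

-1

p · q = (-1)·2 + k·(-2) = -2 - 2k
Set equal to 0: -2k = 2, so k = -1.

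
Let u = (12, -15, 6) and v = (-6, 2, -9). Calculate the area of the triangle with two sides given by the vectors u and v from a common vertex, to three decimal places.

78.532

i: (-15)·(-9) - 6·2 = 135 - 12 = 123
j: 6·(-6) - 12·(-9) = -36 - (-108) = 72
k: 12·2 - (-15)·(-6) = 24 - 90 = -66
u × v = (123, 72, -66)
|u × v| = √(123² + 72² + (-66)²) = √24669 ≈ 157.0637
area = ½ · 157.0637 ≈ 78.532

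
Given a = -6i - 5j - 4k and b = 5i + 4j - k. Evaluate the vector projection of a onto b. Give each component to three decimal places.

(-5.476, -4.381, 1.095)

a · b = (-6)·5 + (-5)·4 + (-4)·(-1) = -30 - 20 + 4 = -46
|b|² = 25 + 16 + 1 = 42
proj_b a = (-46/42) · (5, 4, -1) ≈ (-5.476, -4.381, 1.095)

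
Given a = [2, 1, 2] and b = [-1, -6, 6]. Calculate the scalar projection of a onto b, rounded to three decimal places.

a · b = 2·(-1) + 1·(-6) + 2·6 = -2 - 6 + 12 = 4
|b| = √(1 + 36 + 36) = √73 ≈ 8.5440
comp_b a = 4 / √73 ≈ 0.468

0.468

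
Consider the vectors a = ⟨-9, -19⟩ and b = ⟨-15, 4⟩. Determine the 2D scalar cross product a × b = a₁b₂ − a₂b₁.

-321

(-9)·4 - (-19)·(-15) = -36 - 285 = -321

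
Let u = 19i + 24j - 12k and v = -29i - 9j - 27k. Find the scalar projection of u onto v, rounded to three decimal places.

-10.903

u · v = 19·(-29) + 24·(-9) + (-12)·(-27) = -551 - 216 + 324 = -443
|v| = √(841 + 81 + 729) = √1651 ≈ 40.6325
comp_v u = -443 / √1651 ≈ -10.903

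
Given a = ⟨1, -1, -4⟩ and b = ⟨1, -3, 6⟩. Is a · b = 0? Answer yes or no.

a · b = 1·1 + (-1)·(-3) + (-4)·6 = 1 + 3 - 24 = -20
Nonzero, so the vectors are not orthogonal.

no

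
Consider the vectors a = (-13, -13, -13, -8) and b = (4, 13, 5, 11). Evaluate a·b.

a · b = (-13)·4 + (-13)·13 + (-13)·5 + (-8)·11 = -52 - 169 - 65 - 88 = -374

-374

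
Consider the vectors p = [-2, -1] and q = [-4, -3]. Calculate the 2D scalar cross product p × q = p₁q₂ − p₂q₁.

2

(-2)·(-3) - (-1)·(-4) = 6 - 4 = 2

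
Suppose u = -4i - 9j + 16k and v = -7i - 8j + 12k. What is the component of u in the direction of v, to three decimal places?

u · v = (-4)·(-7) + (-9)·(-8) + 16·12 = 28 + 72 + 192 = 292
|v| = √(49 + 64 + 144) = √257 ≈ 16.0312
comp_v u = 292 / √257 ≈ 18.214

18.214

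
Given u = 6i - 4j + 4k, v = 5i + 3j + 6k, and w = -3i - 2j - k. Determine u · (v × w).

v × w:
i: 3·(-1) - 6·(-2) = -3 - (-12) = 9
j: 6·(-3) - 5·(-1) = -18 - (-5) = -13
k: 5·(-2) - 3·(-3) = -10 - (-9) = -1
v × w = (9, -13, -1)
u · (v × w) = 6·9 + (-4)·(-13) + 4·(-1) = 54 + 52 - 4 = 102

102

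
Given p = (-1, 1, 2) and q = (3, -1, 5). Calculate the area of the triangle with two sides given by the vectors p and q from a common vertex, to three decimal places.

i: 1·5 - 2·(-1) = 5 - (-2) = 7
j: 2·3 - (-1)·5 = 6 - (-5) = 11
k: (-1)·(-1) - 1·3 = 1 - 3 = -2
p × q = (7, 11, -2)
|p × q| = √(7² + 11² + (-2)²) = √174 ≈ 13.1909
area = ½ · 13.1909 ≈ 6.595

6.595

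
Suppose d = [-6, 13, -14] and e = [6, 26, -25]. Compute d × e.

(39, -234, -234)

i: 13·(-25) - (-14)·26 = -325 - (-364) = 39
j: (-14)·6 - (-6)·(-25) = -84 - 150 = -234
k: (-6)·26 - 13·6 = -156 - 78 = -234
d × e = (39, -234, -234)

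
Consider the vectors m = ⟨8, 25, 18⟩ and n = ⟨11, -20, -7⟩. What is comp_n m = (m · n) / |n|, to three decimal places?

-22.534

m · n = 8·11 + 25·(-20) + 18·(-7) = 88 - 500 - 126 = -538
|n| = √(121 + 400 + 49) = √570 ≈ 23.8747
comp_n m = -538 / √570 ≈ -22.534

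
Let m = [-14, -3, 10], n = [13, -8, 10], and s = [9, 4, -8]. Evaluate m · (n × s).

322

n × s:
i: (-8)·(-8) - 10·4 = 64 - 40 = 24
j: 10·9 - 13·(-8) = 90 - (-104) = 194
k: 13·4 - (-8)·9 = 52 - (-72) = 124
n × s = (24, 194, 124)
m · (n × s) = (-14)·24 + (-3)·194 + 10·124 = -336 - 582 + 1240 = 322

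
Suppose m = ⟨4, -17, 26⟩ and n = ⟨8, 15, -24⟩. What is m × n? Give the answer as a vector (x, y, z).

i: (-17)·(-24) - 26·15 = 408 - 390 = 18
j: 26·8 - 4·(-24) = 208 - (-96) = 304
k: 4·15 - (-17)·8 = 60 - (-136) = 196
m × n = (18, 304, 196)

(18, 304, 196)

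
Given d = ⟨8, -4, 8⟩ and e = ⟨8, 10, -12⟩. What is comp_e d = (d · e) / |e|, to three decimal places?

-4.103

d · e = 8·8 + (-4)·10 + 8·(-12) = 64 - 40 - 96 = -72
|e| = √(64 + 100 + 144) = √308 ≈ 17.5499
comp_e d = -72 / √308 ≈ -4.103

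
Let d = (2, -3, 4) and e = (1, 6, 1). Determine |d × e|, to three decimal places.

i: (-3)·1 - 4·6 = -3 - 24 = -27
j: 4·1 - 2·1 = 4 - 2 = 2
k: 2·6 - (-3)·1 = 12 - (-3) = 15
d × e = (-27, 2, 15)
|d × e| = √((-27)² + 2² + 15²) = √958 ≈ 30.9516

30.952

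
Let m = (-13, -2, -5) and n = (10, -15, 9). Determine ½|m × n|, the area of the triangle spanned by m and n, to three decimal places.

121.823

i: (-2)·9 - (-5)·(-15) = -18 - 75 = -93
j: (-5)·10 - (-13)·9 = -50 - (-117) = 67
k: (-13)·(-15) - (-2)·10 = 195 - (-20) = 215
m × n = (-93, 67, 215)
|m × n| = √((-93)² + 67² + 215²) = √59363 ≈ 243.6452
area = ½ · 243.6452 ≈ 121.823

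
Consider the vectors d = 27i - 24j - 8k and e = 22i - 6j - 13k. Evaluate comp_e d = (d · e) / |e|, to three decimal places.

32.078

d · e = 27·22 + (-24)·(-6) + (-8)·(-13) = 594 + 144 + 104 = 842
|e| = √(484 + 36 + 169) = √689 ≈ 26.2488
comp_e d = 842 / √689 ≈ 32.078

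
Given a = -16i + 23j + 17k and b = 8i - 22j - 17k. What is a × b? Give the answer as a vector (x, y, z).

(-17, -136, 168)

i: 23·(-17) - 17·(-22) = -391 - (-374) = -17
j: 17·8 - (-16)·(-17) = 136 - 272 = -136
k: (-16)·(-22) - 23·8 = 352 - 184 = 168
a × b = (-17, -136, 168)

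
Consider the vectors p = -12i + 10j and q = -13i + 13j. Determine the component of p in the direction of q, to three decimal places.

15.556

p · q = (-12)·(-13) + 10·13 = 156 + 130 = 286
|q| = √(169 + 169) = √338 ≈ 18.3848
comp_q p = 286 / √338 ≈ 15.556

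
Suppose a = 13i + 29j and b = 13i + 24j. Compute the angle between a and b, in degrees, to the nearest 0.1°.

a · b = 13·13 + 29·24 = 169 + 696 = 865
|a|² = 169 + 841 = 1010,  |a| = √1010 ≈ 31.780497
|b|² = 169 + 576 = 745,  |b| = √745 ≈ 27.294688
cos θ = 865 / (31.780497 · 27.294688) ≈ 0.99719
θ = arccos(0.99719) ≈ 4.3°

4.3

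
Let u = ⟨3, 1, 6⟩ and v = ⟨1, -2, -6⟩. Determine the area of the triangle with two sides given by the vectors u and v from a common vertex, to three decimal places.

12.855

i: 1·(-6) - 6·(-2) = -6 - (-12) = 6
j: 6·1 - 3·(-6) = 6 - (-18) = 24
k: 3·(-2) - 1·1 = -6 - 1 = -7
u × v = (6, 24, -7)
|u × v| = √(6² + 24² + (-7)²) = √661 ≈ 25.7099
area = ½ · 25.7099 ≈ 12.855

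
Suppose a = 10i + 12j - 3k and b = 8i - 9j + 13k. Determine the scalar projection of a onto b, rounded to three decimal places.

-3.781

a · b = 10·8 + 12·(-9) + (-3)·13 = 80 - 108 - 39 = -67
|b| = √(64 + 81 + 169) = √314 ≈ 17.7200
comp_b a = -67 / √314 ≈ -3.781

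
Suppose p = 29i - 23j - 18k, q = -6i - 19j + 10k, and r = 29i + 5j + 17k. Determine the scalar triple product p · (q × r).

-29211

q × r:
i: (-19)·17 - 10·5 = -323 - 50 = -373
j: 10·29 - (-6)·17 = 290 - (-102) = 392
k: (-6)·5 - (-19)·29 = -30 - (-551) = 521
q × r = (-373, 392, 521)
p · (q × r) = 29·(-373) + (-23)·392 + (-18)·521 = -10817 - 9016 - 9378 = -29211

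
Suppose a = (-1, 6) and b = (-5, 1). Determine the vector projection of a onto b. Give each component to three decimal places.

(-2.115, 0.423)

a · b = (-1)·(-5) + 6·1 = 5 + 6 = 11
|b|² = 25 + 1 = 26
proj_b a = (11/26) · (-5, 1) ≈ (-2.115, 0.423)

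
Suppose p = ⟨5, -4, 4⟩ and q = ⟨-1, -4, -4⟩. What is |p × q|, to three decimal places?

43.081

i: (-4)·(-4) - 4·(-4) = 16 - (-16) = 32
j: 4·(-1) - 5·(-4) = -4 - (-20) = 16
k: 5·(-4) - (-4)·(-1) = -20 - 4 = -24
p × q = (32, 16, -24)
|p × q| = √(32² + 16² + (-24)²) = √1856 ≈ 43.0813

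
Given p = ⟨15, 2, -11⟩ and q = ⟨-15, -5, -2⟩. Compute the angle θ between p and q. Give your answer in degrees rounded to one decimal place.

135.6

p · q = 15·(-15) + 2·(-5) + (-11)·(-2) = -225 - 10 + 22 = -213
|p|² = 225 + 4 + 121 = 350,  |p| = √350 ≈ 18.708287
|q|² = 225 + 25 + 4 = 254,  |q| = √254 ≈ 15.937377
cos θ = -213 / (18.708287 · 15.937377) ≈ -0.71438
θ = arccos(-0.71438) ≈ 135.6°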